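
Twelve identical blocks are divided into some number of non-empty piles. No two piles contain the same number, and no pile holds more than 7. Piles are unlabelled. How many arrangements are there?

They are:
7,5
7,4,1
7,3,2
6,5,1
6,4,2
6,3,2,1
5,4,3
5,4,2,1
Counting gives 8.

8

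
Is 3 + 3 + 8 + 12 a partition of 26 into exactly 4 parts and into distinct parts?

The parts sum to 26, and the condition 'all summands are distinct' is violated.

No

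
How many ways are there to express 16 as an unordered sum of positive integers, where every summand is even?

22

Enumerating:
16
14, 2
12, 4
12, 2, 2
10, 6
10, 4, 2
10, 2, 2, 2
8, 8
8, 6, 2
8, 4, 4
8, 4, 2, 2
8, 2, 2, 2, 2
6, 6, 4
6, 6, 2, 2
6, 4, 4, 2
6, 4, 2, 2, 2
6, 2, 2, 2, 2, 2
4, 4, 4, 4
4, 4, 4, 2, 2
4, 4, 2, 2, 2, 2
4, 2, 2, 2, 2, 2, 2
2, 2, 2, 2, 2, 2, 2, 2
Counting gives 22.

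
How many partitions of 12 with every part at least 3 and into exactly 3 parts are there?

3

Enumerating:
3 + 3 + 6
3 + 4 + 5
4 + 4 + 4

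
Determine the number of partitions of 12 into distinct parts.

Listing the qualifying partitions of 12:
12
11,1
10,2
9,3
9,2,1
8,4
8,3,1
7,5
7,4,1
7,3,2
6,5,1
6,4,2
6,3,2,1
5,4,3
5,4,2,1

15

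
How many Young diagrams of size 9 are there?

There are too many to list fully; the first 12 (by largest part) are:
9
1, 8
2, 7
1, 1, 7
3, 6
1, 2, 6
1, 1, 1, 6
4, 5
1, 3, 5
2, 2, 5
1, 1, 2, 5
1, 1, 1, 1, 5
…and 18 more, for 30 total.

30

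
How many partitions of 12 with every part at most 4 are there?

34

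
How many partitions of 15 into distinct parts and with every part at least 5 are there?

The partitions of 15 that satisfy the conditions:
15
10, 5
9, 6
8, 7

4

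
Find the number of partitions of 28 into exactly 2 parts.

14

Enumerating:
27,1
26,2
25,3
24,4
23,5
22,6
21,7
20,8
19,9
18,10
17,11
16,12
15,13
14,14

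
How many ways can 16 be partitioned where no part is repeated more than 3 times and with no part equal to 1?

A partial list (first 12 by largest part):
16
2,14
3,13
4,12
2,2,12
5,11
2,3,11
6,10
2,4,10
3,3,10
2,2,2,10
7,9
…and 33 more, for 45 total.

45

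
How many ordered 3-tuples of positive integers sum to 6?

10

By stars and bars with positive parts, the count is C(5,2) = 10.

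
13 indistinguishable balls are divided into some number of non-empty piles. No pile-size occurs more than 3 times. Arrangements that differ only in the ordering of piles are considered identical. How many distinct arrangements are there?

A partial list (first 12 by largest part):
13
12+1
11+2
11+1+1
10+3
10+2+1
10+1+1+1
9+4
9+3+1
9+2+2
9+2+1+1
8+5
…and 52 more, for 64 total.

64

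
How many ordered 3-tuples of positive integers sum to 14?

Equivalently, choose which 2 of the 13 gaps become plus signs: C(13,2) = 78.

78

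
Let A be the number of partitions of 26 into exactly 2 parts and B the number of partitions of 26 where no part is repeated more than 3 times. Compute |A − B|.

1047

Partitions of 26 into exactly 2 parts: 13.
Partitions of 26 where no part is repeated more than 3 times: 1060.
|13 − 1060| = 1047.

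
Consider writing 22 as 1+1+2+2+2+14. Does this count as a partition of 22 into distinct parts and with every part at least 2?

No

The parts sum to 22, and the condition 'all summands are distinct' is violated.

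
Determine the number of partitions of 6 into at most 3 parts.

The partitions of 6 that satisfy the conditions:
6
5+1
4+2
4+1+1
3+3
3+2+1
2+2+2
That's 7 in total.

7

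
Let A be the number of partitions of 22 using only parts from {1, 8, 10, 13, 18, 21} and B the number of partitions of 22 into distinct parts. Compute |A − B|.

79

Partitions of 22 using only parts from {1, 8, 10, 13, 18, 21}: 10.
Partitions of 22 into distinct parts: 89.
|10 − 89| = 79.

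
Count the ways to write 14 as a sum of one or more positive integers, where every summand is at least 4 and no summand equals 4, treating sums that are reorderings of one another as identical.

4

Listing the qualifying partitions of 14:
14
9,5
8,6
7,7
That's 4 in total.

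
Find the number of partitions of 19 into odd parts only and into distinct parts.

6

Listing the qualifying partitions of 19:
19
15 + 3 + 1
13 + 5 + 1
11 + 7 + 1
11 + 5 + 3
9 + 7 + 3
Counting gives 6.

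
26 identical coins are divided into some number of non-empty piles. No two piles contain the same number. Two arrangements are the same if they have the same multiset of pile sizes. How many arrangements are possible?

165

There are 165 such partitions.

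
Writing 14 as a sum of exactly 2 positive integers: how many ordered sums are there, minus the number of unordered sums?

6

Ordered (compositions into 2 parts): C(13,1) = 13.
Partitions of 14 into exactly 2 parts: 7.
Difference: 13 − 7 = 6.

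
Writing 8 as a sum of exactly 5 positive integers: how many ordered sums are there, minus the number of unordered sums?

Ordered (compositions into 5 parts): C(7,4) = 35.
Unordered (partitions into 5 parts): 3.
Difference: 35 − 3 = 32.

32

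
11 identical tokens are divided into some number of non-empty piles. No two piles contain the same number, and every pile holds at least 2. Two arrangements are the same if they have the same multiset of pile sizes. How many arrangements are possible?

7

Enumerating:
11
9, 2
8, 3
7, 4
6, 5
6, 3, 2
5, 4, 2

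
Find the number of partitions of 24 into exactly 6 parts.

199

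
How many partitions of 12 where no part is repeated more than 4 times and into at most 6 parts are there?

56

There are too many to list fully; the first 12 (by largest part) are:
12
11 + 1
10 + 2
10 + 1 + 1
9 + 3
9 + 2 + 1
9 + 1 + 1 + 1
8 + 4
8 + 3 + 1
8 + 2 + 2
8 + 2 + 1 + 1
8 + 1 + 1 + 1 + 1
…and 44 more, for 56 total.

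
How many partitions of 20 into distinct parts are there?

64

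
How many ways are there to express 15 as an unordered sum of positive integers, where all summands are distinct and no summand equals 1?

15

The partitions of 15 that satisfy the conditions:
15
13+2
12+3
11+4
10+5
10+3+2
9+6
9+4+2
8+7
8+5+2
8+4+3
7+6+2
7+5+3
6+5+4
6+4+3+2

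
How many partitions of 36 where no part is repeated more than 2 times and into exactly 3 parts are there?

There are 107 such partitions.

107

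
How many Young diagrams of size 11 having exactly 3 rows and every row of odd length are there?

4

Enumerating:
9, 1, 1
7, 3, 1
5, 5, 1
5, 3, 3
That's 4 in total.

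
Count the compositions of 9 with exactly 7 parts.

By stars and bars with positive parts, the count is C(8,6) = 28.

28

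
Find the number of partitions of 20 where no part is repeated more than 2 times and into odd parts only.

Enumerating:
19, 1
17, 3
15, 5
15, 3, 1, 1
13, 7
13, 5, 1, 1
13, 3, 3, 1
11, 9
11, 7, 1, 1
11, 5, 3, 1
9, 9, 1, 1
9, 7, 3, 1
9, 5, 5, 1
9, 5, 3, 3
7, 7, 5, 1
7, 7, 3, 3
7, 5, 5, 3
7, 5, 3, 3, 1, 1
That's 18 in total.

18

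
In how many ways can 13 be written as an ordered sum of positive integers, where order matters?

4096

There are 12 gaps and each independently is a cut or not, giving 2^12 = 4096.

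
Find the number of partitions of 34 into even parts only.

There are 297 such partitions.

297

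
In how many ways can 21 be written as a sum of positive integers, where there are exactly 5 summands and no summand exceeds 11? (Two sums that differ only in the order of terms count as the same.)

There are 83 such partitions.

83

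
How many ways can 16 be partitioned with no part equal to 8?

209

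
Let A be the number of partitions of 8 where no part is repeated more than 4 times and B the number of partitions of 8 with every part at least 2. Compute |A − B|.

12

Partitions of 8 where no part is repeated more than 4 times: 19.
Partitions of 8 with every part at least 2: 7.
|19 − 7| = 12.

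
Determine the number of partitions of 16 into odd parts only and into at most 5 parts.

13

They are:
1, 15
3, 13
1, 1, 1, 13
5, 11
1, 1, 3, 11
7, 9
1, 1, 5, 9
1, 3, 3, 9
1, 1, 7, 7
1, 3, 5, 7
3, 3, 3, 7
1, 5, 5, 5
3, 3, 5, 5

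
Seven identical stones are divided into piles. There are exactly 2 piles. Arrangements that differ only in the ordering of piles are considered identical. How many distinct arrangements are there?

Listing the qualifying partitions of 7:
6, 1
5, 2
4, 3
Counting gives 3.

3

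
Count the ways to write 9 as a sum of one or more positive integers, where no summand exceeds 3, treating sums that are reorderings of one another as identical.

Listing the qualifying partitions of 9:
3 + 3 + 3
3 + 3 + 2 + 1
3 + 3 + 1 + 1 + 1
3 + 2 + 2 + 2
3 + 2 + 2 + 1 + 1
3 + 2 + 1 + 1 + 1 + 1
3 + 1 + 1 + 1 + 1 + 1 + 1
2 + 2 + 2 + 2 + 1
2 + 2 + 2 + 1 + 1 + 1
2 + 2 + 1 + 1 + 1 + 1 + 1
2 + 1 + 1 + 1 + 1 + 1 + 1 + 1
1 + 1 + 1 + 1 + 1 + 1 + 1 + 1 + 1

12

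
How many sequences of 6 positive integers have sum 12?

462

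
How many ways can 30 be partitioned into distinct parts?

Direct enumeration gives 296 partitions.

296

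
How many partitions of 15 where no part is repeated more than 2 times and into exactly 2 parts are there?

7

Enumerating:
14+1
13+2
12+3
11+4
10+5
9+6
8+7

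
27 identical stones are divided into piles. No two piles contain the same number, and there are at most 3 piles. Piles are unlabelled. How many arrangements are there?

There are too many to list fully; the first 12 (by largest part) are:
27
26+1
25+2
24+3
24+2+1
23+4
23+3+1
22+5
22+4+1
22+3+2
21+6
21+5+1
…and 50 more, for 62 total.

62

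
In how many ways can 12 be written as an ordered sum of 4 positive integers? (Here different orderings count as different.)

Equivalently, choose which 3 of the 11 gaps become plus signs: C(11,3) = 165.

165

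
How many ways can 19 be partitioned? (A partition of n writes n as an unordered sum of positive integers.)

490

Enumerating by decreasing first part gives 490 partitions in all.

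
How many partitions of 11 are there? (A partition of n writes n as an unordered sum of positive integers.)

56

There are too many to list fully; the first 12 (by largest part) are:
11
10+1
9+2
9+1+1
8+3
8+2+1
8+1+1+1
7+4
7+3+1
7+2+2
7+2+1+1
7+1+1+1+1
…and 44 more, for 56 total.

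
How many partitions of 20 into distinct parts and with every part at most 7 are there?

5

The partitions of 20 that satisfy the conditions:
7+6+5+2
7+6+4+3
7+6+4+2+1
7+5+4+3+1
6+5+4+3+2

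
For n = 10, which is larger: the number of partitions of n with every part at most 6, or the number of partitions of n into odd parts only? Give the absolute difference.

25

Partitions of 10 with every part at most 6: 35.
Partitions of 10 into odd parts only: 10.
|35 − 10| = 25.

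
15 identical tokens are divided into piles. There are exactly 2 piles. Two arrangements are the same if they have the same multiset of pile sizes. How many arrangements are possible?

7

The partitions of 15 that satisfy the conditions:
1 + 14
2 + 13
3 + 12
4 + 11
5 + 10
6 + 9
7 + 8
Counting gives 7.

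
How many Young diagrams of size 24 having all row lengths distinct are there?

There are 122 such partitions.

122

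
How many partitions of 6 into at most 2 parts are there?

4

They are:
6
1 + 5
2 + 4
3 + 3
Counting gives 4.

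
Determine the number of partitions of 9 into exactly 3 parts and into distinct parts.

3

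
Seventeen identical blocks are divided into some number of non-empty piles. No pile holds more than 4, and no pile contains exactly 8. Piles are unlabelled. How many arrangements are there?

Counting exhaustively, 72 partitions satisfy the conditions.

72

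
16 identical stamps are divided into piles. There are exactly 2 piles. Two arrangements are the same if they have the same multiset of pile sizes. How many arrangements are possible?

The partitions of 16 that satisfy the conditions:
1+15
2+14
3+13
4+12
5+11
6+10
7+9
8+8

8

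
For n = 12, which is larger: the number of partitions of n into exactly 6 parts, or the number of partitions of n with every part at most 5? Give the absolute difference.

36

Partitions of 12 into exactly 6 parts: 11.
Partitions of 12 with every part at most 5: 47.
|11 − 47| = 36.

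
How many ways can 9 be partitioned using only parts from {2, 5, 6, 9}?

2

Enumerating:
9
5,2,2
That's 2 in total.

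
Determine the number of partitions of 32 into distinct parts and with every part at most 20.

Counting exhaustively, 335 partitions satisfy the conditions.

335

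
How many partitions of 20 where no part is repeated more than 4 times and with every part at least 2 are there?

122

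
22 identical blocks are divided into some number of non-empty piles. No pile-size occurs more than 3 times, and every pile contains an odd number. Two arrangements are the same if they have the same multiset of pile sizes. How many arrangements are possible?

36

A partial list (first 12 by largest part):
21+1
19+3
19+1+1+1
17+5
17+3+1+1
15+7
15+5+1+1
15+3+3+1
13+9
13+7+1+1
13+5+3+1
13+3+3+3
…and 24 more, for 36 total.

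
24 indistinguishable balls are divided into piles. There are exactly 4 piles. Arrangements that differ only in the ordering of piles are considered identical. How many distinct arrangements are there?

There are 108 such partitions.

108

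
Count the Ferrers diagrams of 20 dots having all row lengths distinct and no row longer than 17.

A partial list (first 12 by largest part):
17, 3
17, 2, 1
16, 4
16, 3, 1
15, 5
15, 4, 1
15, 3, 2
14, 6
14, 5, 1
14, 4, 2
14, 3, 2, 1
13, 7
…and 49 more, for 61 total.

61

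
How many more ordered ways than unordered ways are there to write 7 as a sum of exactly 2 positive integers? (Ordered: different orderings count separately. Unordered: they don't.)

3

Compositions: C(6,1) = 6.
Unordered (partitions into 2 parts): 3.
Difference: 6 − 3 = 3.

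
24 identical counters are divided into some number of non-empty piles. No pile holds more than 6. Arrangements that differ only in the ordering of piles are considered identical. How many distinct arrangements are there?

532

There are 532 such partitions.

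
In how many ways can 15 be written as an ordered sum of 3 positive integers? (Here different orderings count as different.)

91

A composition of 15 into 3 positive parts is chosen by placing 2 dividers among the 14 gaps between 15 units: C(14,2) = 91.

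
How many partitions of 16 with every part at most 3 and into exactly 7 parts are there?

Enumerating:
3, 3, 3, 3, 2, 1, 1
3, 3, 3, 2, 2, 2, 1
3, 3, 2, 2, 2, 2, 2

3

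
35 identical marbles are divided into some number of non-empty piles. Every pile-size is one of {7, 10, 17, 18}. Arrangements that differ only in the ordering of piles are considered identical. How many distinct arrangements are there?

The partitions of 35 that satisfy the conditions:
18, 17
18, 10, 7
7, 7, 7, 7, 7
That's 3 in total.

3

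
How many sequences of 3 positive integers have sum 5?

A composition of 5 into 3 positive parts is chosen by placing 2 dividers among the 4 gaps between 5 units: C(4,2) = 6.

6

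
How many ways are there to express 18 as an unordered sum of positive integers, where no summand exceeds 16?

383

There are 383 such partitions.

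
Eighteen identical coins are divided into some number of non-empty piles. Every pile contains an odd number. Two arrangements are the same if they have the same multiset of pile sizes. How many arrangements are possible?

46

There are too many to list fully; the first 12 (by largest part) are:
1 + 17
3 + 15
1 + 1 + 1 + 15
5 + 13
1 + 1 + 3 + 13
1 + 1 + 1 + 1 + 1 + 13
7 + 11
1 + 1 + 5 + 11
1 + 3 + 3 + 11
1 + 1 + 1 + 1 + 3 + 11
1 + 1 + 1 + 1 + 1 + 1 + 1 + 11
9 + 9
…and 34 more, for 46 total.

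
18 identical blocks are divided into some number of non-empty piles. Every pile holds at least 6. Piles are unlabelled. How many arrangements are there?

6

The partitions of 18 that satisfy the conditions:
18
6,12
7,11
8,10
9,9
6,6,6
Counting gives 6.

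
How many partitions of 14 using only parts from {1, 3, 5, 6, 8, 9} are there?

25

Enumerating:
9, 5
9, 3, 1, 1
9, 1, 1, 1, 1, 1
8, 6
8, 5, 1
8, 3, 3
8, 3, 1, 1, 1
8, 1, 1, 1, 1, 1, 1
6, 6, 1, 1
6, 5, 3
6, 5, 1, 1, 1
6, 3, 3, 1, 1
6, 3, 1, 1, 1, 1, 1
6, 1, 1, 1, 1, 1, 1, 1, 1
5, 5, 3, 1
5, 5, 1, 1, 1, 1
5, 3, 3, 3
5, 3, 3, 1, 1, 1
5, 3, 1, 1, 1, 1, 1, 1
5, 1, 1, 1, 1, 1, 1, 1, 1, 1
3, 3, 3, 3, 1, 1
3, 3, 3, 1, 1, 1, 1, 1
3, 3, 1, 1, 1, 1, 1, 1, 1, 1
3, 1, 1, 1, 1, 1, 1, 1, 1, 1, 1, 1
1, 1, 1, 1, 1, 1, 1, 1, 1, 1, 1, 1, 1, 1
That's 25 in total.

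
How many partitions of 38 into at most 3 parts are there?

Counting exhaustively, 140 partitions satisfy the conditions.

140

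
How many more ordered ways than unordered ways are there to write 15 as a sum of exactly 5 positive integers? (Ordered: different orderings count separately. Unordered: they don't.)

Ordered (compositions into 5 parts): C(14,4) = 1001.
Partitions of 15 into exactly 5 parts: 30.
Difference: 1001 − 30 = 971.

971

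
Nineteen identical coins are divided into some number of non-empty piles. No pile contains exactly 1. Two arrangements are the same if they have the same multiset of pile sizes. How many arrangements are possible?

105

Enumerating by decreasing first part gives 105 partitions in all.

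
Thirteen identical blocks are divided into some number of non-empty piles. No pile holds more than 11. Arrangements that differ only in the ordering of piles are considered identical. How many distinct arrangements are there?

99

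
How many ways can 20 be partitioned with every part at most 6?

282

Enumerating by decreasing first part gives 282 partitions in all.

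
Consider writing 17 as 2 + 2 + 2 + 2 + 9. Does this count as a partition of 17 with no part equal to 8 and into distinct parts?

The parts sum to 17, and the condition 'all summands are distinct' is violated.

No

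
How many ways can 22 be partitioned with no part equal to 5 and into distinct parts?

There are too many to list fully; the first 12 (by largest part) are:
22
21,1
20,2
19,3
19,2,1
18,4
18,3,1
17,4,1
17,3,2
16,6
16,4,2
16,3,2,1
…and 50 more, for 62 total.

62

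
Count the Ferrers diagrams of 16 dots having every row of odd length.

A partial list (first 12 by largest part):
1,15
3,13
1,1,1,13
5,11
1,1,3,11
1,1,1,1,1,11
7,9
1,1,5,9
1,3,3,9
1,1,1,1,3,9
1,1,1,1,1,1,1,9
1,1,7,7
…and 20 more, for 32 total.

32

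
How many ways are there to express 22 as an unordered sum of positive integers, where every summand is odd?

Systematic enumeration (by largest part, then next-largest, …) yields 89.

89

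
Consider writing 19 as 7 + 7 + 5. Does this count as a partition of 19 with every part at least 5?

The parts sum to 19, and the condition 'every summand is at least 5' holds.

Yes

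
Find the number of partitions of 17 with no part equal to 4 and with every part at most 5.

62

A partial list (first 12 by largest part):
5 + 5 + 5 + 2
5 + 5 + 5 + 1 + 1
5 + 5 + 3 + 3 + 1
5 + 5 + 3 + 2 + 2
5 + 5 + 3 + 2 + 1 + 1
5 + 5 + 3 + 1 + 1 + 1 + 1
5 + 5 + 2 + 2 + 2 + 1
5 + 5 + 2 + 2 + 1 + 1 + 1
5 + 5 + 2 + 1 + 1 + 1 + 1 + 1
5 + 5 + 1 + 1 + 1 + 1 + 1 + 1 + 1
5 + 3 + 3 + 3 + 3
5 + 3 + 3 + 3 + 2 + 1
…and 50 more, for 62 total.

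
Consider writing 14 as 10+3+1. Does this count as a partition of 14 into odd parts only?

No

The parts sum to 14, and the condition 'every summand is odd' is violated.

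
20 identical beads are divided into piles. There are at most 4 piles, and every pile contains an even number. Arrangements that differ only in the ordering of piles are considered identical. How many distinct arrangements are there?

23

They are:
20
18, 2
16, 4
16, 2, 2
14, 6
14, 4, 2
14, 2, 2, 2
12, 8
12, 6, 2
12, 4, 4
12, 4, 2, 2
10, 10
10, 8, 2
10, 6, 4
10, 6, 2, 2
10, 4, 4, 2
8, 8, 4
8, 8, 2, 2
8, 6, 6
8, 6, 4, 2
8, 4, 4, 4
6, 6, 6, 2
6, 6, 4, 4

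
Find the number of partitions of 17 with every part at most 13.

290

There are 290 such partitions.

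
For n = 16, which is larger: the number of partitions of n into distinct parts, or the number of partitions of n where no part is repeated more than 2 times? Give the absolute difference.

Partitions of 16 into distinct parts: 32.
Partitions of 16 where no part is repeated more than 2 times: 89.
|32 − 89| = 57.

57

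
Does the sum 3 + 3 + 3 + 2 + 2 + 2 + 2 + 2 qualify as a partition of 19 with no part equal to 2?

The parts sum to 19, and the condition 'no summand equals 2' is violated.

No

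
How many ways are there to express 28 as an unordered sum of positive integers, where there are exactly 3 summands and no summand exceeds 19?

49

A partial list (first 12 by largest part):
1,8,19
2,7,19
3,6,19
4,5,19
1,9,18
2,8,18
3,7,18
4,6,18
5,5,18
1,10,17
2,9,17
3,8,17
…and 37 more, for 49 total.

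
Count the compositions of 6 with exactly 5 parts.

Place 4 bars in the 5 internal gaps of a row of 6 dots: C(5,4) = 5.

5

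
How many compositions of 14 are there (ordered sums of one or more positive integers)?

8192

There are 13 gaps and each independently is a cut or not, giving 2^13 = 8192.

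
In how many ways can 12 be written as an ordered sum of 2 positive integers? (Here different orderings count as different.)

A composition of 12 into 2 positive parts is chosen by placing 1 dividers among the 11 gaps between 12 units: C(11,1) = 11.

11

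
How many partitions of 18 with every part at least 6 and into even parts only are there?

4

Enumerating:
18
12 + 6
10 + 8
6 + 6 + 6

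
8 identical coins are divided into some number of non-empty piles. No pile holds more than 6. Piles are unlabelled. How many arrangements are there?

Enumerating:
2,6
1,1,6
3,5
1,2,5
1,1,1,5
4,4
1,3,4
2,2,4
1,1,2,4
1,1,1,1,4
2,3,3
1,1,3,3
1,2,2,3
1,1,1,2,3
1,1,1,1,1,3
2,2,2,2
1,1,2,2,2
1,1,1,1,2,2
1,1,1,1,1,1,2
1,1,1,1,1,1,1,1

20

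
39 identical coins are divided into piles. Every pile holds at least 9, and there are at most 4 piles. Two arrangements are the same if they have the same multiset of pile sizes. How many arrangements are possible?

34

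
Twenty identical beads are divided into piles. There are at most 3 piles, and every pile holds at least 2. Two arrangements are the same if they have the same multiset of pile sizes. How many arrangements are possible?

34

There are too many to list fully; the first 12 (by largest part) are:
20
18+2
17+3
16+4
16+2+2
15+5
15+3+2
14+6
14+4+2
14+3+3
13+7
13+5+2
…and 22 more, for 34 total.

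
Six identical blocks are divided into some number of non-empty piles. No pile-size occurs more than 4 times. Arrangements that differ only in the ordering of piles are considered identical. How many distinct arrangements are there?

10

The partitions of 6 that satisfy the conditions:
6
5,1
4,2
4,1,1
3,3
3,2,1
3,1,1,1
2,2,2
2,2,1,1
2,1,1,1,1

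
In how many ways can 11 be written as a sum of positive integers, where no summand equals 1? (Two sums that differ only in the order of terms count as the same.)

14

Enumerating:
11
9, 2
8, 3
7, 4
7, 2, 2
6, 5
6, 3, 2
5, 4, 2
5, 3, 3
5, 2, 2, 2
4, 4, 3
4, 3, 2, 2
3, 3, 3, 2
3, 2, 2, 2, 2
Counting gives 14.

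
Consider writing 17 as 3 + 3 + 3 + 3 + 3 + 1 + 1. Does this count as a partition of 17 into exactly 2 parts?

The parts sum to 17, and the condition 'there are exactly 2 summands' is violated.

No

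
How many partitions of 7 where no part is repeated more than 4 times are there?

13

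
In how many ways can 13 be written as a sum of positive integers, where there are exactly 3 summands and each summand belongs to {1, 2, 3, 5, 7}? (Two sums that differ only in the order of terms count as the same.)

Enumerating:
7, 5, 1
7, 3, 3
5, 5, 3

3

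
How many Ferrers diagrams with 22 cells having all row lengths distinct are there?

Enumerating by decreasing first part gives 89 partitions in all.

89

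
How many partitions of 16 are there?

Systematic enumeration (by largest part, then next-largest, …) yields 231.

231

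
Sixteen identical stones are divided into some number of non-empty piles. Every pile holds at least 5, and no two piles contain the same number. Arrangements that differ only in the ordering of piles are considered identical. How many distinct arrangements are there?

4

They are:
16
11+5
10+6
9+7
Counting gives 4.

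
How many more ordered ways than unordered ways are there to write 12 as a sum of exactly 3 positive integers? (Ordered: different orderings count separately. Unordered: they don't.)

43

Ordered (compositions into 3 parts): C(11,2) = 55.
Partitions of 12 into exactly 3 parts: 12.
Difference: 55 − 12 = 43.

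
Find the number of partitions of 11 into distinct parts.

Listing the qualifying partitions of 11:
11
1 + 10
2 + 9
3 + 8
1 + 2 + 8
4 + 7
1 + 3 + 7
5 + 6
1 + 4 + 6
2 + 3 + 6
2 + 4 + 5
1 + 2 + 3 + 5
Counting gives 12.

12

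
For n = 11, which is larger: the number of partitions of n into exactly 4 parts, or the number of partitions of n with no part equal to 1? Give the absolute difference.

Partitions of 11 into exactly 4 parts: 11.
Partitions of 11 with no part equal to 1: 14.
|11 − 14| = 3.

3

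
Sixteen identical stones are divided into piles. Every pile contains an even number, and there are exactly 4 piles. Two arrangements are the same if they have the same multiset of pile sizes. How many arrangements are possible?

5

They are:
10 + 2 + 2 + 2
8 + 4 + 2 + 2
6 + 6 + 2 + 2
6 + 4 + 4 + 2
4 + 4 + 4 + 4
That's 5 in total.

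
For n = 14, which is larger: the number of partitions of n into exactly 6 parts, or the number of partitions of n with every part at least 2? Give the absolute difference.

Partitions of 14 into exactly 6 parts: 20.
Partitions of 14 with every part at least 2: 34.
|20 − 34| = 14.

14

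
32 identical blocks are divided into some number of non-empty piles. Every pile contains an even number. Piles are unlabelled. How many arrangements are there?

Enumerating by decreasing first part gives 231 partitions in all.

231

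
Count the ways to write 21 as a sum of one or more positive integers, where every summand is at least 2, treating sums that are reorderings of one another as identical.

Enumerating by decreasing first part gives 165 partitions in all.

165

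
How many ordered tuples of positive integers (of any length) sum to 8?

128

The number of compositions of n is 2^(n−1); here 2^7 = 128.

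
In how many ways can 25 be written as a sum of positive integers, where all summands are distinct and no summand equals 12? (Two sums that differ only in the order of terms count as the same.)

125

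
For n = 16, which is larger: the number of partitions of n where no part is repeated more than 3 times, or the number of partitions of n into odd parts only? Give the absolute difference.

100

Partitions of 16 where no part is repeated more than 3 times: 132.
Partitions of 16 into odd parts only: 32.
|132 − 32| = 100.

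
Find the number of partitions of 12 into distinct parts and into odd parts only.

3

They are:
11+1
9+3
7+5
Counting gives 3.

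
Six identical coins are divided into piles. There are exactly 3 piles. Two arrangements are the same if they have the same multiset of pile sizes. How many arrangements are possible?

3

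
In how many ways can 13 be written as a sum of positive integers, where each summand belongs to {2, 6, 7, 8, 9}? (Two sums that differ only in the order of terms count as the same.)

3

They are:
9,2,2
7,6
7,2,2,2
Counting gives 3.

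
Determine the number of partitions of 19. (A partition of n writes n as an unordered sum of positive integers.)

Systematic enumeration (by largest part, then next-largest, …) yields 490.

490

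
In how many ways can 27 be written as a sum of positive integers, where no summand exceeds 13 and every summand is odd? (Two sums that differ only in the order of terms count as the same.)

There are 153 such partitions.

153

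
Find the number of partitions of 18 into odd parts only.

There are too many to list fully; the first 12 (by largest part) are:
1 + 17
3 + 15
1 + 1 + 1 + 15
5 + 13
1 + 1 + 3 + 13
1 + 1 + 1 + 1 + 1 + 13
7 + 11
1 + 1 + 5 + 11
1 + 3 + 3 + 11
1 + 1 + 1 + 1 + 3 + 11
1 + 1 + 1 + 1 + 1 + 1 + 1 + 11
9 + 9
…and 34 more, for 46 total.

46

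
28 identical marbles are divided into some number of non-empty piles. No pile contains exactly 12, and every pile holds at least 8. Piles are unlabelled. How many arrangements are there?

10

Enumerating:
28
20+8
19+9
18+10
17+11
15+13
14+14
11+9+8
10+10+8
10+9+9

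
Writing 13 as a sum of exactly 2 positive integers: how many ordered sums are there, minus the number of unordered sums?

Ordered (compositions into 2 parts): C(12,1) = 12.
Unordered (partitions into 2 parts): 6.
Difference: 12 − 6 = 6.

6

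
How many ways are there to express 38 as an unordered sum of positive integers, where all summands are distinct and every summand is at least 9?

The partitions of 38 that satisfy the conditions:
38
29 + 9
28 + 10
27 + 11
26 + 12
25 + 13
24 + 14
23 + 15
22 + 16
21 + 17
20 + 18
19 + 10 + 9
18 + 11 + 9
17 + 12 + 9
17 + 11 + 10
16 + 13 + 9
16 + 12 + 10
15 + 14 + 9
15 + 13 + 10
15 + 12 + 11
14 + 13 + 11

21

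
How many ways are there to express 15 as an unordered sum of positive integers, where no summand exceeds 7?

There are 131 such partitions.

131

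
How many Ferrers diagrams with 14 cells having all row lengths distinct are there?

22

The partitions of 14 that satisfy the conditions:
14
13, 1
12, 2
11, 3
11, 2, 1
10, 4
10, 3, 1
9, 5
9, 4, 1
9, 3, 2
8, 6
8, 5, 1
8, 4, 2
8, 3, 2, 1
7, 6, 1
7, 5, 2
7, 4, 3
7, 4, 2, 1
6, 5, 3
6, 5, 2, 1
6, 4, 3, 1
5, 4, 3, 2
That's 22 in total.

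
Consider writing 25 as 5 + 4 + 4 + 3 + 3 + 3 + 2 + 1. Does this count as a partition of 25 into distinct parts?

The parts sum to 25, and the condition 'all summands are distinct' is violated.

No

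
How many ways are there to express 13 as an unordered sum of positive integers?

101

Counting exhaustively, 101 partitions satisfy the conditions.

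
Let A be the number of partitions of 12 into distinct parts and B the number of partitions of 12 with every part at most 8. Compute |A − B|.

Partitions of 12 into distinct parts: 15.
Partitions of 12 with every part at most 8: 70.
|15 − 70| = 55.

55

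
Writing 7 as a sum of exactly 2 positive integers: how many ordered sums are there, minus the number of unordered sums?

3

Ordered (compositions into 2 parts): C(6,1) = 6.
Unordered (partitions into 2 parts): 3.
Difference: 6 − 3 = 3.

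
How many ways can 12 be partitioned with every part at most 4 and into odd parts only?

They are:
3+3+3+3
3+3+3+1+1+1
3+3+1+1+1+1+1+1
3+1+1+1+1+1+1+1+1+1
1+1+1+1+1+1+1+1+1+1+1+1
Counting gives 5.

5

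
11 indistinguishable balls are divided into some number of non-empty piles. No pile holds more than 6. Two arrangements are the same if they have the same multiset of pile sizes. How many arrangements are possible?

44

A partial list (first 12 by largest part):
6+5
6+4+1
6+3+2
6+3+1+1
6+2+2+1
6+2+1+1+1
6+1+1+1+1+1
5+5+1
5+4+2
5+4+1+1
5+3+3
5+3+2+1
…and 32 more, for 44 total.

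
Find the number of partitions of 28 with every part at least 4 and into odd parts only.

Listing the qualifying partitions of 28:
23,5
21,7
19,9
17,11
15,13
13,5,5,5
11,7,5,5
9,9,5,5
9,7,7,5
7,7,7,7

10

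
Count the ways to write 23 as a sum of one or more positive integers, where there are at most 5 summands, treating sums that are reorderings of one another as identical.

291

Direct enumeration gives 291 partitions.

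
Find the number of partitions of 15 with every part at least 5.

5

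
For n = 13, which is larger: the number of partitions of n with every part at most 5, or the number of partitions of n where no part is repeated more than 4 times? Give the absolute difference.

Partitions of 13 with every part at most 5: 57.
Partitions of 13 where no part is repeated more than 4 times: 76.
|57 − 76| = 19.

19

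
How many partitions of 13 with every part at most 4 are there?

39

There are too many to list fully; the first 12 (by largest part) are:
1 + 4 + 4 + 4
2 + 3 + 4 + 4
1 + 1 + 3 + 4 + 4
1 + 2 + 2 + 4 + 4
1 + 1 + 1 + 2 + 4 + 4
1 + 1 + 1 + 1 + 1 + 4 + 4
3 + 3 + 3 + 4
1 + 2 + 3 + 3 + 4
1 + 1 + 1 + 3 + 3 + 4
2 + 2 + 2 + 3 + 4
1 + 1 + 2 + 2 + 3 + 4
1 + 1 + 1 + 1 + 2 + 3 + 4
…and 27 more, for 39 total.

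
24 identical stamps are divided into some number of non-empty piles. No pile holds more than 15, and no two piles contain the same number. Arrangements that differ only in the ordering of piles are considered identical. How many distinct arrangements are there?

97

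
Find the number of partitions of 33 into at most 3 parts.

108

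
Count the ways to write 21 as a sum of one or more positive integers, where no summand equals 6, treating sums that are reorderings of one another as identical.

616

Direct enumeration gives 616 partitions.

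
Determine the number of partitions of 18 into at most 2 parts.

The partitions of 18 that satisfy the conditions:
18
17,1
16,2
15,3
14,4
13,5
12,6
11,7
10,8
9,9
That's 10 in total.

10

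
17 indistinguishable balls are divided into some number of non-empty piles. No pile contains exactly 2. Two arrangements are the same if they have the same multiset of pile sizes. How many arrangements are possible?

121

There are 121 such partitions.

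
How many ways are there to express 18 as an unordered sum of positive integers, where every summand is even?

30

A partial list (first 12 by largest part):
18
2+16
4+14
2+2+14
6+12
2+4+12
2+2+2+12
8+10
2+6+10
4+4+10
2+2+4+10
2+2+2+2+10
…and 18 more, for 30 total.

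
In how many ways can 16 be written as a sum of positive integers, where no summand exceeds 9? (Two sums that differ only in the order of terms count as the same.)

201

Counting exhaustively, 201 partitions satisfy the conditions.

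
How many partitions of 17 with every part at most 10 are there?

A full systematic count gives 267.

267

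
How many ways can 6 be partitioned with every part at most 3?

Listing the qualifying partitions of 6:
3,3
3,2,1
3,1,1,1
2,2,2
2,2,1,1
2,1,1,1,1
1,1,1,1,1,1

7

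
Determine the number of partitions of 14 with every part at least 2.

There are too many to list fully; the first 12 (by largest part) are:
14
12 + 2
11 + 3
10 + 4
10 + 2 + 2
9 + 5
9 + 3 + 2
8 + 6
8 + 4 + 2
8 + 3 + 3
8 + 2 + 2 + 2
7 + 7
…and 22 more, for 34 total.

34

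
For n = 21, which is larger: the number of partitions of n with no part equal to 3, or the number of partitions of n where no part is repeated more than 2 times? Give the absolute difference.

Partitions of 21 with no part equal to 3: 407.
Partitions of 21 where no part is repeated more than 2 times: 243.
|407 − 243| = 164.

164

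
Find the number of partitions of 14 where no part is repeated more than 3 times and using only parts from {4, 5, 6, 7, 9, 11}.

4

Enumerating:
9+5
7+7
6+4+4
5+5+4
Counting gives 4.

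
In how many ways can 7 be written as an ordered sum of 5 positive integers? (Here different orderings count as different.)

15

Equivalently, choose which 4 of the 6 gaps become plus signs: C(6,4) = 15.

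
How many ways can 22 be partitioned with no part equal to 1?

210

Systematic enumeration (by largest part, then next-largest, …) yields 210.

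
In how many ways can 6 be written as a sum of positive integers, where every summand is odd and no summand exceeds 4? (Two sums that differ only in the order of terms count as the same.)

3

Listing the qualifying partitions of 6:
3 + 3
1 + 1 + 1 + 3
1 + 1 + 1 + 1 + 1 + 1
That's 3 in total.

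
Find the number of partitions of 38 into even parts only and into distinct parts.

A partial list (first 12 by largest part):
38
36+2
34+4
32+6
32+4+2
30+8
30+6+2
28+10
28+8+2
28+6+4
26+12
26+10+2
…and 42 more, for 54 total.

54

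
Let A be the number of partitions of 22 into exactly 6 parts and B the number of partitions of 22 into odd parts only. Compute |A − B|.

47

Partitions of 22 into exactly 6 parts: 136.
Partitions of 22 into odd parts only: 89.
|136 − 89| = 47.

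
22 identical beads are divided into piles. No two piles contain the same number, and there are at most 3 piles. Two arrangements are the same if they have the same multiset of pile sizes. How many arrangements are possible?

A partial list (first 12 by largest part):
22
1, 21
2, 20
3, 19
1, 2, 19
4, 18
1, 3, 18
5, 17
1, 4, 17
2, 3, 17
6, 16
1, 5, 16
…and 29 more, for 41 total.

41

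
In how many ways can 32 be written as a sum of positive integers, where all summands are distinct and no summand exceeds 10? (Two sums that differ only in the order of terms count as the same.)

36

There are too many to list fully; the first 12 (by largest part) are:
10+9+8+5
10+9+8+4+1
10+9+8+3+2
10+9+7+6
10+9+7+5+1
10+9+7+4+2
10+9+7+3+2+1
10+9+6+5+2
10+9+6+4+3
10+9+6+4+2+1
10+9+5+4+3+1
10+8+7+6+1
…and 24 more, for 36 total.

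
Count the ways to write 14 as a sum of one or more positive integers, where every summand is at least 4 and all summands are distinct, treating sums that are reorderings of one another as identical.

4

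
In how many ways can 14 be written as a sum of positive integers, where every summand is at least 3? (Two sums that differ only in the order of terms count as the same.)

Listing the qualifying partitions of 14:
14
11 + 3
10 + 4
9 + 5
8 + 6
8 + 3 + 3
7 + 7
7 + 4 + 3
6 + 5 + 3
6 + 4 + 4
5 + 5 + 4
5 + 3 + 3 + 3
4 + 4 + 3 + 3

13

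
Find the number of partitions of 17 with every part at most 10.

267

There are 267 such partitions.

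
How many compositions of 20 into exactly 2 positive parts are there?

By stars and bars with positive parts, the count is C(19,1) = 19.

19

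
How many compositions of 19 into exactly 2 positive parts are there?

18

A composition of 19 into 2 positive parts is chosen by placing 1 dividers among the 18 gaps between 19 units: C(18,1) = 18.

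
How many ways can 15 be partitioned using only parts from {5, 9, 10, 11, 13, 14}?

2

Enumerating:
10,5
5,5,5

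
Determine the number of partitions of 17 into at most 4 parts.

Systematic enumeration (by largest part, then next-largest, …) yields 72.

72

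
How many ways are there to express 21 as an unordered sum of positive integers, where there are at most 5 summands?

221

There are 221 such partitions.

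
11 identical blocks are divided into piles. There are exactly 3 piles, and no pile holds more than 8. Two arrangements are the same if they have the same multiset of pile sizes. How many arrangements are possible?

9

The partitions of 11 that satisfy the conditions:
8+2+1
7+3+1
7+2+2
6+4+1
6+3+2
5+5+1
5+4+2
5+3+3
4+4+3
Counting gives 9.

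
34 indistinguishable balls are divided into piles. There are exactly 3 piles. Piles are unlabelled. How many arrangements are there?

96

Systematic enumeration (by largest part, then next-largest, …) yields 96.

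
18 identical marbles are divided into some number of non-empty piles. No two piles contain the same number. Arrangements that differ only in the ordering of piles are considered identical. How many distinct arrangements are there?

A partial list (first 12 by largest part):
18
17,1
16,2
15,3
15,2,1
14,4
14,3,1
13,5
13,4,1
13,3,2
12,6
12,5,1
…and 34 more, for 46 total.

46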